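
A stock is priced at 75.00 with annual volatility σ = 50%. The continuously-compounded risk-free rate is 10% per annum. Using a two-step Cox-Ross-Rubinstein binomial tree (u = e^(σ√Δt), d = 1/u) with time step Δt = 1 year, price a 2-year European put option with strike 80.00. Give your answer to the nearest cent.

13.71

CRR parameters: u = e^(σ√Δt) = e^(0.5·√1) = 1.6487, d = 1/u = 0.6065
Per-period rate: rΔt = 0.1·1 = 0.1, so R = e^0.1 = 1.1052
Risk-neutral probability p = (e^0.1 − 0.6065)/(1.6487 − 0.6065) = 0.4986/1.0422 = 0.4785
Terminal stock prices: S_uu = 203.9, S_ud = 75, S_dd = 27.59
Terminal payoffs (K − S): max(-123.9, 0) = 0, max(5, 0) = 5, max(52.41, 0) = 52.41
Node u (S = 123.7): V_u = e^(−0.1)·[0.4785·0.0000 + 0.5215·5.0000] = 2.3596
Node d (S = 45.49): V_d = e^(−0.1)·[0.4785·5.0000 + 0.5215·52.4090] = 26.8972
Node 0 (S = 75): V_0 = e^(−0.1)·[0.4785·2.3596 + 0.5215·26.8972] = 13.7147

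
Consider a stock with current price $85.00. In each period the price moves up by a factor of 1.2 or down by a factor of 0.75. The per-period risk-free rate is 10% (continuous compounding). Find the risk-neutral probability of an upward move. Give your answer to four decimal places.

Risk-neutral probability p = (e^0.1 − 0.75)/(1.2 − 0.75) = 0.3552/0.4500 = 0.7893

p = 0.7893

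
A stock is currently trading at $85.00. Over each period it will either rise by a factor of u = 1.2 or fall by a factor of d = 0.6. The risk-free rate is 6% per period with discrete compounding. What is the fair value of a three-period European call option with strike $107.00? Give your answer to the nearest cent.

$15.09

Risk-neutral probability p = (1 + 0.06 − 0.6)/(1.2 − 0.6) = 0.4600/0.6000 = 0.7667
Terminal stock prices: S_uuu = 146.9, S_uud = 73.44, S_udd = 36.72, S_ddd = 18.36
Terminal payoffs (S − K): max(39.88, 0) = 39.88, max(-33.56, 0) = 0, max(-70.28, 0) = 0, max(-88.64, 0) = 0
Node uu (S = 122.4): V_uu = 1/1.06·[0.7667·39.8800 + 0.2333·0.0000] = 28.8440
Node ud (S = 61.2): V_ud = 1/1.06·[0.7667·0.0000 + 0.2333·0.0000] = 0.0000
Node dd (S = 30.6): V_dd = 1/1.06·[0.7667·0.0000 + 0.2333·0.0000] = 0.0000
Node u (S = 102): V_u = 1/1.06·[0.7667·28.8440 + 0.2333·0.0000] = 20.8620
Node d (S = 51): V_d = 1/1.06·[0.7667·0.0000 + 0.2333·0.0000] = 0.0000
Node 0 (S = 85): V_0 = 1/1.06·[0.7667·20.8620 + 0.2333·0.0000] = 15.0889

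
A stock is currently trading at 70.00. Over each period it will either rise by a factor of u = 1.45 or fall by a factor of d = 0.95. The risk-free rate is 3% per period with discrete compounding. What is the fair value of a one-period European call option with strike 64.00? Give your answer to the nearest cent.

Risk-neutral probability p = (1 + 0.03 − 0.95)/(1.45 − 0.95) = 0.0800/0.5000 = 0.1600
Terminal stock prices: S_u = 101.5, S_d = 66.5
Terminal payoffs (S − K): max(37.5, 0) = 37.5, max(2.5, 0) = 2.5
Node 0 (S = 70): V_0 = 1/1.03·[0.1600·37.5000 + 0.8400·2.5000] = 7.8641

7.86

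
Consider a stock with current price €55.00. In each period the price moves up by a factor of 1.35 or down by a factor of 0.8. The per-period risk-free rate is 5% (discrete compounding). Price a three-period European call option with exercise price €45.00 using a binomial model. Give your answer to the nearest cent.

Risk-neutral probability p = (1 + 0.05 − 0.8)/(1.35 − 0.8) = 0.2500/0.5500 = 0.4545
Terminal stock prices: S_uuu = 135.3, S_uud = 80.19, S_udd = 47.52, S_ddd = 28.16
Terminal payoffs (S − K): max(90.32, 0) = 90.32, max(35.19, 0) = 35.19, max(2.52, 0) = 2.52, max(-16.84, 0) = 0
Node uu (S = 100.2): V_uu = 1/1.05·[0.4545·90.3206 + 0.5455·35.1900] = 57.3804
Node ud (S = 59.4): V_ud = 1/1.05·[0.4545·35.1900 + 0.5455·2.5200] = 16.5429
Node dd (S = 35.2): V_dd = 1/1.05·[0.4545·2.5200 + 0.5455·0.0000] = 1.0909
Node u (S = 74.25): V_u = 1/1.05·[0.4545·57.3804 + 0.5455·16.5429] = 33.4337
Node d (S = 44): V_d = 1/1.05·[0.4545·16.5429 + 0.5455·1.0909] = 7.7281
Node 0 (S = 55): V_0 = 1/1.05·[0.4545·33.4337 + 0.5455·7.7281] = 18.4881

€18.49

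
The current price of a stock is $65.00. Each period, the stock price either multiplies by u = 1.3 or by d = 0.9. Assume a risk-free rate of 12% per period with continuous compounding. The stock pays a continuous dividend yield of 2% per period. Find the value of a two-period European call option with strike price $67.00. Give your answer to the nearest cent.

Per-period risk-free factor R = e^0.12 = 1.1275; dividend-adjusted growth = e^(0.12−0.02) = 1.1052.
Risk-neutral probability p = (1.1052 − 0.9)/(1.3 − 0.9) = 0.2052/0.4000 = 0.5129
Terminal stock prices: S_uu = 109.9, S_ud = 76.05, S_dd = 52.65
Terminal payoffs (S − K): max(42.85, 0) = 42.85, max(9.05, 0) = 9.05, max(-14.35, 0) = 0
Node u (S = 84.5): V_u = e^(−0.12)·[0.5129·42.8500 + 0.4871·9.0500] = 23.4031
Node d (S = 58.5): V_d = e^(−0.12)·[0.5129·9.0500 + 0.4871·0.0000] = 4.1171
Node 0 (S = 65): V_0 = e^(−0.12)·[0.5129·23.4031 + 0.4871·4.1171] = 12.4252

$12.43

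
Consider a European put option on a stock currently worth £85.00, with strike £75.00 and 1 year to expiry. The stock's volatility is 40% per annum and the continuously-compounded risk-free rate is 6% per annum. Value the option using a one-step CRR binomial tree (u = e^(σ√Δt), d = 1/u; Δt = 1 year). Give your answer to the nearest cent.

CRR parameters: u = e^(σ√Δt) = e^(0.4·√1) = 1.4918, d = 1/u = 0.6703
Per-period rate: rΔt = 0.06·1 = 0.06, so R = e^0.06 = 1.0618
Risk-neutral probability p = (e^0.06 − 0.6703)/(1.4918 − 0.6703) = 0.3915/0.8215 = 0.4766
Terminal stock prices: S_u = 126.8, S_d = 56.98
Terminal payoffs (K − S): max(-51.81, 0) = 0, max(18.02, 0) = 18.02
Node 0 (S = 85): V_0 = e^(−0.06)·[0.4766·0.0000 + 0.5234·18.0228] = 8.8840

£8.88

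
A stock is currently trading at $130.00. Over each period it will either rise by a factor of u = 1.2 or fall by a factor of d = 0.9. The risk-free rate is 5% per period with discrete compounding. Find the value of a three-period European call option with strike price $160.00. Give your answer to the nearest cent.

Risk-neutral probability p = (1 + 0.05 − 0.9)/(1.2 − 0.9) = 0.1500/0.3000 = 0.5000
Terminal stock prices: S_uuu = 224.6, S_uud = 168.5, S_udd = 126.4, S_ddd = 94.77
Terminal payoffs (S − K): max(64.64, 0) = 64.64, max(8.48, 0) = 8.48, max(-33.64, 0) = 0, max(-65.23, 0) = 0
Node uu (S = 187.2): V_uu = 1/1.05·[0.5000·64.6400 + 0.5000·8.4800] = 34.8190
Node ud (S = 140.4): V_ud = 1/1.05·[0.5000·8.4800 + 0.5000·0.0000] = 4.0381
Node dd (S = 105.3): V_dd = 1/1.05·[0.5000·0.0000 + 0.5000·0.0000] = 0.0000
Node u (S = 156): V_u = 1/1.05·[0.5000·34.8190 + 0.5000·4.0381] = 18.5034
Node d (S = 117): V_d = 1/1.05·[0.5000·4.0381 + 0.5000·0.0000] = 1.9229
Node 0 (S = 130): V_0 = 1/1.05·[0.5000·18.5034 + 0.5000·1.9229] = 9.7268

$9.73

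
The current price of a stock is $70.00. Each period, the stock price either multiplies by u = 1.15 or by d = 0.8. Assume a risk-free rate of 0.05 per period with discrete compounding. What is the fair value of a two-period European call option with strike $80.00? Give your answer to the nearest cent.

Risk-neutral probability p = (1 + 0.05 − 0.8)/(1.15 − 0.8) = 0.2500/0.3500 = 0.7143
Terminal stock prices: S_uu = 92.57, S_ud = 64.4, S_dd = 44.8
Terminal payoffs (S − K): max(12.57, 0) = 12.57, max(-15.6, 0) = 0, max(-35.2, 0) = 0
Node u (S = 80.5): V_u = 1/1.05·[0.7143·12.5750 + 0.2857·0.0000] = 8.5544
Node d (S = 56): V_d = 1/1.05·[0.7143·0.0000 + 0.2857·0.0000] = 0.0000
Node 0 (S = 70): V_0 = 1/1.05·[0.7143·8.5544 + 0.2857·0.0000] = 5.8193

$5.82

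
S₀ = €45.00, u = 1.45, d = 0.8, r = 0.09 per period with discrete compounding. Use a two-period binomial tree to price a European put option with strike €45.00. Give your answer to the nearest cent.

Risk-neutral probability p = (1 + 0.09 − 0.8)/(1.45 − 0.8) = 0.2900/0.6500 = 0.4462
Terminal stock prices: S_uu = 94.61, S_ud = 52.2, S_dd = 28.8
Terminal payoffs (K − S): max(-49.61, 0) = 0, max(-7.2, 0) = 0, max(16.2, 0) = 16.2
Node u (S = 65.25): V_u = 1/1.09·[0.4462·0.0000 + 0.5538·0.0000] = 0.0000
Node d (S = 36): V_d = 1/1.09·[0.4462·0.0000 + 0.5538·16.2000] = 8.2315
Node 0 (S = 45): V_0 = 1/1.09·[0.4462·0.0000 + 0.5538·8.2315] = 4.1825

€4.18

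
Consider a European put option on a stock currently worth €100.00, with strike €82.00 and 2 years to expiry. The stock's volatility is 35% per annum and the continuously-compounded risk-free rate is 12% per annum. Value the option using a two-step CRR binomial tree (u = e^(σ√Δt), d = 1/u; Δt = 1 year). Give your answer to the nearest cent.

CRR parameters: u = e^(σ√Δt) = e^(0.35·√1) = 1.4191, d = 1/u = 0.7047
Per-period rate: rΔt = 0.12·1 = 0.12, so R = e^0.12 = 1.1275
Risk-neutral probability p = (e^0.12 − 0.7047)/(1.4191 − 0.7047) = 0.4228/0.7144 = 0.5919
Terminal stock prices: S_uu = 201.4, S_ud = 100, S_dd = 49.66
Terminal payoffs (K − S): max(-119.4, 0) = 0, max(-18, 0) = 0, max(32.34, 0) = 32.34
Node u (S = 141.9): V_u = e^(−0.12)·[0.5919·0.0000 + 0.4081·0.0000] = 0.0000
Node d (S = 70.47): V_d = e^(−0.12)·[0.5919·0.0000 + 0.4081·32.3415] = 11.7074
Node 0 (S = 100): V_0 = e^(−0.12)·[0.5919·0.0000 + 0.4081·11.7074] = 4.2380

€4.24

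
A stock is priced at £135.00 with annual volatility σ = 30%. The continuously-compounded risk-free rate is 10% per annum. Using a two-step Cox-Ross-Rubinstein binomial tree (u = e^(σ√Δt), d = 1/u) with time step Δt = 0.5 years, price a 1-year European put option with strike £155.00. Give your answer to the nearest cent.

£20.19

CRR parameters: u = e^(σ√Δt) = e^(0.3·√0.5) = 1.2363, d = 1/u = 0.8089
Per-period rate: rΔt = 0.1·0.5 = 0.05, so R = e^0.05 = 1.0513
Risk-neutral probability p = (e^0.05 − 0.8089)/(1.2363 − 0.8089) = 0.2424/0.4275 = 0.5671
Terminal stock prices: S_uu = 206.3, S_ud = 135, S_dd = 88.32
Terminal payoffs (K − S): max(-51.34, 0) = 0, max(20, 0) = 20, max(66.68, 0) = 66.68
Node u (S = 166.9): V_u = e^(−0.05)·[0.5671·0.0000 + 0.4329·20.0000] = 8.2355
Node d (S = 109.2): V_d = e^(−0.05)·[0.5671·20.0000 + 0.4329·66.6761] = 38.2447
Node 0 (S = 135): V_0 = e^(−0.05)·[0.5671·8.2355 + 0.4329·38.2447] = 20.1910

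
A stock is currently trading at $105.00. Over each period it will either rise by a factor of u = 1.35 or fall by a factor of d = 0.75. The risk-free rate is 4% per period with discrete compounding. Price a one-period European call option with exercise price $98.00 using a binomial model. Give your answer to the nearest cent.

$20.33

Risk-neutral probability p = (1 + 0.04 − 0.75)/(1.35 − 0.75) = 0.2900/0.6000 = 0.4833
Terminal stock prices: S_u = 141.8, S_d = 78.75
Terminal payoffs (S − K): max(43.75, 0) = 43.75, max(-19.25, 0) = 0
Node 0 (S = 105): V_0 = 1/1.04·[0.4833·43.7500 + 0.5167·0.0000] = 20.3325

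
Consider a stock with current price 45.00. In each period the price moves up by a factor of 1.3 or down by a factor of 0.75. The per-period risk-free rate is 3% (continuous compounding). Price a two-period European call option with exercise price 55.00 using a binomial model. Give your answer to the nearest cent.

Risk-neutral probability p = (e^0.03 − 0.75)/(1.3 − 0.75) = 0.2805/0.5500 = 0.5099
Terminal stock prices: S_uu = 76.05, S_ud = 43.88, S_dd = 25.31
Terminal payoffs (S − K): max(21.05, 0) = 21.05, max(-11.12, 0) = 0, max(-29.69, 0) = 0
Node u (S = 58.5): V_u = e^(−0.03)·[0.5099·21.0500 + 0.4901·0.0000] = 10.4165
Node d (S = 33.75): V_d = e^(−0.03)·[0.5099·0.0000 + 0.4901·0.0000] = 0.0000
Node 0 (S = 45): V_0 = e^(−0.03)·[0.5099·10.4165 + 0.4901·0.0000] = 5.1546

5.15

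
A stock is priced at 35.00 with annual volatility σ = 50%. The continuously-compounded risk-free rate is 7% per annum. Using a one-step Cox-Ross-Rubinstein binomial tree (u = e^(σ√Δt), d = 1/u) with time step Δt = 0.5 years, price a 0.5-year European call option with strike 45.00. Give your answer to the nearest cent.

2.16

CRR parameters: u = e^(σ√Δt) = e^(0.5·√0.5) = 1.4241, d = 1/u = 0.7022
Per-period rate: rΔt = 0.07·0.5 = 0.035, so R = e^0.035 = 1.0356
Risk-neutral probability p = (e^0.035 − 0.7022)/(1.4241 − 0.7022) = 0.3334/0.7219 = 0.4619
Terminal stock prices: S_u = 49.84, S_d = 24.58
Terminal payoffs (S − K): max(4.844, 0) = 4.844, max(-20.42, 0) = 0
Node 0 (S = 35): V_0 = e^(−0.035)·[0.4619·4.8442 + 0.5381·0.0000] = 2.1604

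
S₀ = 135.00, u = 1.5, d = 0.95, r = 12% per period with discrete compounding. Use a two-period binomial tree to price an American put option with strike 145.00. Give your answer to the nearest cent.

10.33

Risk-neutral probability p = (1 + 0.12 − 0.95)/(1.5 − 0.95) = 0.1700/0.5500 = 0.3091
Terminal stock prices: S_uu = 303.8, S_ud = 192.4, S_dd = 121.8
Terminal payoffs (K − S): max(-158.8, 0) = 0, max(-47.38, 0) = 0, max(23.16, 0) = 23.16
Node u (S = 202.5): continuation = 1/1.12·[0.3091·0.0000 + 0.6909·0.0000] = 0.0000; exercise value = 0.0000 ≤ continuation, so V_u = 0.0000
Node d (S = 128.2): continuation = 1/1.12·[0.3091·0.0000 + 0.6909·23.1625] = 14.2886; exercise value = 16.7500 > continuation, so V_d = 16.7500 (exercise)
Node 0 (S = 135): continuation = 1/1.12·[0.3091·0.0000 + 0.6909·16.7500] = 10.3328; exercise value = 10.0000 ≤ continuation, so V_0 = 10.3328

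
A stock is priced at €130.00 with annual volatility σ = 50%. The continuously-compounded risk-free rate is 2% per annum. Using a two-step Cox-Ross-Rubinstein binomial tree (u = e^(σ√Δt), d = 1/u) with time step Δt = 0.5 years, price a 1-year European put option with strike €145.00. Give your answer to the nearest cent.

€33.28

CRR parameters: u = e^(σ√Δt) = e^(0.5·√0.5) = 1.4241, d = 1/u = 0.7022
Per-period rate: rΔt = 0.02·0.5 = 0.01, so R = e^0.01 = 1.0101
Risk-neutral probability p = (e^0.01 − 0.7022)/(1.4241 − 0.7022) = 0.3079/0.7219 = 0.4264
Terminal stock prices: S_uu = 263.7, S_ud = 130, S_dd = 64.1
Terminal payoffs (K − S): max(-118.7, 0) = 0, max(15, 0) = 15, max(80.9, 0) = 80.9
Node u (S = 185.1): V_u = e^(−0.01)·[0.4264·0.0000 + 0.5736·15.0000] = 8.5178
Node d (S = 91.28): V_d = e^(−0.01)·[0.4264·15.0000 + 0.5736·80.9011] = 52.2727
Node 0 (S = 130): V_0 = e^(−0.01)·[0.4264·8.5178 + 0.5736·52.2727] = 33.2793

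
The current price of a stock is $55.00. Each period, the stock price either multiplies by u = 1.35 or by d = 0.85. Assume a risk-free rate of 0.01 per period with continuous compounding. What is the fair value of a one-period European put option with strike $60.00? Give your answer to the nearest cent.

Risk-neutral probability p = (e^0.01 − 0.85)/(1.35 − 0.85) = 0.1601/0.5000 = 0.3201
Terminal stock prices: S_u = 74.25, S_d = 46.75
Terminal payoffs (K − S): max(-14.25, 0) = 0, max(13.25, 0) = 13.25
Node 0 (S = 55): V_0 = e^(−0.01)·[0.3201·0.0000 + 0.6799·13.2500] = 8.9190

$8.92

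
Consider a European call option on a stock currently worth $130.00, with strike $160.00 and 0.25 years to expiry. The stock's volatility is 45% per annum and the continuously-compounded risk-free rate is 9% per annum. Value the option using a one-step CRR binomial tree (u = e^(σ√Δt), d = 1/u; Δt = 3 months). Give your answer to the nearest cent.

$1.35

CRR parameters: u = e^(σ√Δt) = e^(0.45·√0.25) = 1.2523, d = 1/u = 0.7985
Per-period rate: rΔt = 0.09·0.25 = 0.0225, so R = e^0.0225 = 1.0228
Risk-neutral probability p = (e^0.0225 − 0.7985)/(1.2523 − 0.7985) = 0.2242/0.4538 = 0.4941
Terminal stock prices: S_u = 162.8, S_d = 103.8
Terminal payoffs (S − K): max(2.802, 0) = 2.802, max(-56.19, 0) = 0
Node 0 (S = 130): V_0 = e^(−0.0225)·[0.4941·2.8020 + 0.5059·0.0000] = 1.3537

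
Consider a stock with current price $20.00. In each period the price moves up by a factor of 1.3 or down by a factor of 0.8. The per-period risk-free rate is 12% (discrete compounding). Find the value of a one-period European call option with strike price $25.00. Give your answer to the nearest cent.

$0.57

Risk-neutral probability p = (1 + 0.12 − 0.8)/(1.3 − 0.8) = 0.3200/0.5000 = 0.6400
Terminal stock prices: S_u = 26, S_d = 16
Terminal payoffs (S − K): max(1, 0) = 1, max(-9, 0) = 0
Node 0 (S = 20): V_0 = 1/1.12·[0.6400·1.0000 + 0.3600·0.0000] = 0.5714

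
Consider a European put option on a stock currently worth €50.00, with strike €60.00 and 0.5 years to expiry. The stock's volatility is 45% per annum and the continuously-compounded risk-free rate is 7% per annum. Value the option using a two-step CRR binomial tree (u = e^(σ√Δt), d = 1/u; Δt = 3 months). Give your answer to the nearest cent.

CRR parameters: u = e^(σ√Δt) = e^(0.45·√0.25) = 1.2523, d = 1/u = 0.7985
Per-period rate: rΔt = 0.07·0.25 = 0.0175, so R = e^0.0175 = 1.0177
Risk-neutral probability p = (e^0.0175 − 0.7985)/(1.2523 − 0.7985) = 0.2191/0.4538 = 0.4829
Terminal stock prices: S_uu = 78.42, S_ud = 50, S_dd = 31.88
Terminal payoffs (K − S): max(-18.42, 0) = 0, max(10, 0) = 10, max(28.12, 0) = 28.12
Node u (S = 62.62): V_u = e^(−0.0175)·[0.4829·0.0000 + 0.5171·10.0000] = 5.0814
Node d (S = 39.93): V_d = e^(−0.0175)·[0.4829·10.0000 + 0.5171·28.1186] = 19.0333
Node 0 (S = 50): V_0 = e^(−0.0175)·[0.4829·5.0814 + 0.5171·19.0333] = 12.0828

€12.08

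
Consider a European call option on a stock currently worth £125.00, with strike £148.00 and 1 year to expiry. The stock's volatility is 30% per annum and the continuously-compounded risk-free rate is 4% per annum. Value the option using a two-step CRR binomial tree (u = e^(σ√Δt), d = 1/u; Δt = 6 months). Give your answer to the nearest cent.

£10.11

CRR parameters: u = e^(σ√Δt) = e^(0.3·√0.5) = 1.2363, d = 1/u = 0.8089
Per-period rate: rΔt = 0.04·0.5 = 0.02, so R = e^0.02 = 1.0202
Risk-neutral probability p = (e^0.02 − 0.8089)/(1.2363 − 0.8089) = 0.2113/0.4275 = 0.4944
Terminal stock prices: S_uu = 191.1, S_ud = 125, S_dd = 81.78
Terminal payoffs (S − K): max(43.06, 0) = 43.06, max(-23, 0) = 0, max(-66.22, 0) = 0
Node u (S = 154.5): V_u = e^(−0.02)·[0.4944·43.0581 + 0.5056·0.0000] = 20.8675
Node d (S = 101.1): V_d = e^(−0.02)·[0.4944·0.0000 + 0.5056·0.0000] = 0.0000
Node 0 (S = 125): V_0 = e^(−0.02)·[0.4944·20.8675 + 0.5056·0.0000] = 10.1131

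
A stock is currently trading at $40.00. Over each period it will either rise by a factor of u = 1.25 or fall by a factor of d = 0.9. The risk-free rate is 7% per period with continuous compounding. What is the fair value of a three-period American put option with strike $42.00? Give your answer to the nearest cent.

$2.99

Risk-neutral probability p = (e^0.07 − 0.9)/(1.25 − 0.9) = 0.1725/0.3500 = 0.4929
Terminal stock prices: S_uuu = 78.12, S_uud = 56.25, S_udd = 40.5, S_ddd = 29.16
Terminal payoffs (K − S): max(-36.12, 0) = 0, max(-14.25, 0) = 0, max(1.5, 0) = 1.5, max(12.84, 0) = 12.84
Node uu (S = 62.5): continuation = e^(−0.07)·[0.4929·0.0000 + 0.5071·0.0000] = 0.0000; exercise value = 0.0000 ≤ continuation, so V_uu = 0.0000
Node ud (S = 45): continuation = e^(−0.07)·[0.4929·0.0000 + 0.5071·1.5000] = 0.7093; exercise value = 0.0000 ≤ continuation, so V_ud = 0.7093
Node dd (S = 32.4): continuation = e^(−0.07)·[0.4929·1.5000 + 0.5071·12.8400] = 6.7605; exercise value = 9.6000 > continuation, so V_dd = 9.6000 (exercise)
Node u (S = 50): continuation = e^(−0.07)·[0.4929·0.0000 + 0.5071·0.7093] = 0.3354; exercise value = 0.0000 ≤ continuation, so V_u = 0.3354
Node d (S = 36): continuation = e^(−0.07)·[0.4929·0.7093 + 0.5071·9.6000] = 4.8652; exercise value = 6.0000 > continuation, so V_d = 6.0000 (exercise)
Node 0 (S = 40): continuation = e^(−0.07)·[0.4929·0.3354 + 0.5071·6.0000] = 2.9911; exercise value = 2.0000 ≤ continuation, so V_0 = 2.9911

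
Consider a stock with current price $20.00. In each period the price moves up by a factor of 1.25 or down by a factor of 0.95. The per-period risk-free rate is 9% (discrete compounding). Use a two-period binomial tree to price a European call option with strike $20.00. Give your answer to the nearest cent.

$3.63

Risk-neutral probability p = (1 + 0.09 − 0.95)/(1.25 − 0.95) = 0.1400/0.3000 = 0.4667
Terminal stock prices: S_uu = 31.25, S_ud = 23.75, S_dd = 18.05
Terminal payoffs (S − K): max(11.25, 0) = 11.25, max(3.75, 0) = 3.75, max(-1.95, 0) = 0
Node u (S = 25): V_u = 1/1.09·[0.4667·11.2500 + 0.5333·3.7500] = 6.6514
Node d (S = 19): V_d = 1/1.09·[0.4667·3.7500 + 0.5333·0.0000] = 1.6055
Node 0 (S = 20): V_0 = 1/1.09·[0.4667·6.6514 + 0.5333·1.6055] = 3.6333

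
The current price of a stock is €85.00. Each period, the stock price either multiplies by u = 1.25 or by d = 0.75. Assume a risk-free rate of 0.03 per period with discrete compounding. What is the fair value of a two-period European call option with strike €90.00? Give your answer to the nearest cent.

€12.66

Risk-neutral probability p = (1 + 0.03 − 0.75)/(1.25 − 0.75) = 0.2800/0.5000 = 0.5600
Terminal stock prices: S_uu = 132.8, S_ud = 79.69, S_dd = 47.81
Terminal payoffs (S − K): max(42.81, 0) = 42.81, max(-10.31, 0) = 0, max(-42.19, 0) = 0
Node u (S = 106.2): V_u = 1/1.03·[0.5600·42.8125 + 0.4400·0.0000] = 23.2767
Node d (S = 63.75): V_d = 1/1.03·[0.5600·0.0000 + 0.4400·0.0000] = 0.0000
Node 0 (S = 85): V_0 = 1/1.03·[0.5600·23.2767 + 0.4400·0.0000] = 12.6553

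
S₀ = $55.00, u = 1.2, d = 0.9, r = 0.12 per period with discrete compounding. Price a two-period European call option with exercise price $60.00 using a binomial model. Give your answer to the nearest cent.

Risk-neutral probability p = (1 + 0.12 − 0.9)/(1.2 − 0.9) = 0.2200/0.3000 = 0.7333
Terminal stock prices: S_uu = 79.2, S_ud = 59.4, S_dd = 44.55
Terminal payoffs (S − K): max(19.2, 0) = 19.2, max(-0.6, 0) = 0, max(-15.45, 0) = 0
Node u (S = 66): V_u = 1/1.12·[0.7333·19.2000 + 0.2667·0.0000] = 12.5714
Node d (S = 49.5): V_d = 1/1.12·[0.7333·0.0000 + 0.2667·0.0000] = 0.0000
Node 0 (S = 55): V_0 = 1/1.12·[0.7333·12.5714 + 0.2667·0.0000] = 8.2313

$8.23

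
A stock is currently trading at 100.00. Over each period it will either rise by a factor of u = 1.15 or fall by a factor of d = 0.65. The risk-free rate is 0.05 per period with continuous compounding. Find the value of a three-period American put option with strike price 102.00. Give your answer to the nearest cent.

12.61

Risk-neutral probability p = (e^0.05 − 0.65)/(1.15 − 0.65) = 0.4013/0.5000 = 0.8025
Terminal stock prices: S_uuu = 152.1, S_uud = 85.96, S_udd = 48.59, S_ddd = 27.46
Terminal payoffs (K − S): max(-50.09, 0) = 0, max(16.04, 0) = 16.04, max(53.41, 0) = 53.41, max(74.54, 0) = 74.54
Node uu (S = 132.2): continuation = e^(−0.05)·[0.8025·0.0000 + 0.1975·16.0375] = 3.0123; exercise value = 0.0000 ≤ continuation, so V_uu = 3.0123
Node ud (S = 74.75): continuation = e^(−0.05)·[0.8025·16.0375 + 0.1975·53.4125] = 22.2754; exercise value = 27.2500 > continuation, so V_ud = 27.2500 (exercise)
Node dd (S = 42.25): continuation = e^(−0.05)·[0.8025·53.4125 + 0.1975·74.5375] = 54.7754; exercise value = 59.7500 > continuation, so V_dd = 59.7500 (exercise)
Node u (S = 115): continuation = e^(−0.05)·[0.8025·3.0123 + 0.1975·27.2500] = 7.4179; exercise value = 0.0000 ≤ continuation, so V_u = 7.4179
Node d (S = 65): continuation = e^(−0.05)·[0.8025·27.2500 + 0.1975·59.7500] = 32.0254; exercise value = 37.0000 > continuation, so V_d = 37.0000 (exercise)
Node 0 (S = 100): continuation = e^(−0.05)·[0.8025·7.4179 + 0.1975·37.0000] = 12.6125; exercise value = 2.0000 ≤ continuation, so V_0 = 12.6125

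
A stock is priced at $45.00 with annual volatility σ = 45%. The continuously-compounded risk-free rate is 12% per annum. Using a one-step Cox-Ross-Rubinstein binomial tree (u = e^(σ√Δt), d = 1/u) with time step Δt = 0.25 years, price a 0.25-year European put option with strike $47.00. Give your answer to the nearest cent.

CRR parameters: u = e^(σ√Δt) = e^(0.45·√0.25) = 1.2523, d = 1/u = 0.7985
Per-period rate: rΔt = 0.12·0.25 = 0.03, so R = e^0.03 = 1.0305
Risk-neutral probability p = (e^0.03 − 0.7985)/(1.2523 − 0.7985) = 0.2319/0.4538 = 0.5111
Terminal stock prices: S_u = 56.35, S_d = 35.93
Terminal payoffs (K − S): max(-9.355, 0) = 0, max(11.07, 0) = 11.07
Node 0 (S = 45): V_0 = e^(−0.03)·[0.5111·0.0000 + 0.4889·11.0668] = 5.2507

$5.25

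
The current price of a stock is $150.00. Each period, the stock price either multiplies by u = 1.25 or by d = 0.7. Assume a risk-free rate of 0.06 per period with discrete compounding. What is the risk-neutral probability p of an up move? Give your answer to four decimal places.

Risk-neutral probability p = (1 + 0.06 − 0.7)/(1.25 − 0.7) = 0.3600/0.5500 = 0.6545

p = 0.6545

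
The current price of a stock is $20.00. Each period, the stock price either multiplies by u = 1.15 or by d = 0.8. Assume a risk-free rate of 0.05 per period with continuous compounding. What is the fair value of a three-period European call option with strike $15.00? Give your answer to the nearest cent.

$7.22

Risk-neutral probability p = (e^0.05 − 0.8)/(1.15 − 0.8) = 0.2513/0.3500 = 0.7179
Terminal stock prices: S_uuu = 30.42, S_uud = 21.16, S_udd = 14.72, S_ddd = 10.24
Terminal payoffs (S − K): max(15.42, 0) = 15.42, max(6.16, 0) = 6.16, max(-0.28, 0) = 0, max(-4.76, 0) = 0
Node uu (S = 26.45): V_uu = e^(−0.05)·[0.7179·15.4175 + 0.2821·6.1600] = 12.1816
Node ud (S = 18.4): V_ud = e^(−0.05)·[0.7179·6.1600 + 0.2821·0.0000] = 4.2067
Node dd (S = 12.8): V_dd = e^(−0.05)·[0.7179·0.0000 + 0.2821·0.0000] = 0.0000
Node u (S = 23): V_u = e^(−0.05)·[0.7179·12.1816 + 0.2821·4.2067] = 9.4476
Node d (S = 16): V_d = e^(−0.05)·[0.7179·4.2067 + 0.2821·0.0000] = 2.8728
Node 0 (S = 20): V_0 = e^(−0.05)·[0.7179·9.4476 + 0.2821·2.8728] = 7.2226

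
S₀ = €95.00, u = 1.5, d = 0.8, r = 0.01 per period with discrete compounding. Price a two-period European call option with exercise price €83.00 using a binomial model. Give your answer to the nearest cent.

Risk-neutral probability p = (1 + 0.01 − 0.8)/(1.5 − 0.8) = 0.2100/0.7000 = 0.3000
Terminal stock prices: S_uu = 213.8, S_ud = 114, S_dd = 60.8
Terminal payoffs (S − K): max(130.8, 0) = 130.8, max(31, 0) = 31, max(-22.2, 0) = 0
Node u (S = 142.5): V_u = 1/1.01·[0.3000·130.7500 + 0.7000·31.0000] = 60.3218
Node d (S = 76): V_d = 1/1.01·[0.3000·31.0000 + 0.7000·0.0000] = 9.2079
Node 0 (S = 95): V_0 = 1/1.01·[0.3000·60.3218 + 0.7000·9.2079] = 24.2991

€24.30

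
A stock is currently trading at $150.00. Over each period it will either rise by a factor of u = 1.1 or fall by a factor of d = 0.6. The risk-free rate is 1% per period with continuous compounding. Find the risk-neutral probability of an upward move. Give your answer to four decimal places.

Risk-neutral probability p = (e^0.01 − 0.6)/(1.1 − 0.6) = 0.4101/0.5000 = 0.8201

p = 0.8201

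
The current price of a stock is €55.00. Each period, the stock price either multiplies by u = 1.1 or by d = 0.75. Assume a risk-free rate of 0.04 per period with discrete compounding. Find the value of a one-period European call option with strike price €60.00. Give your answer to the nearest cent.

Risk-neutral probability p = (1 + 0.04 − 0.75)/(1.1 − 0.75) = 0.2900/0.3500 = 0.8286
Terminal stock prices: S_u = 60.5, S_d = 41.25
Terminal payoffs (S − K): max(0.5, 0) = 0.5, max(-18.75, 0) = 0
Node 0 (S = 55): V_0 = 1/1.04·[0.8286·0.5000 + 0.1714·0.0000] = 0.3984

€0.40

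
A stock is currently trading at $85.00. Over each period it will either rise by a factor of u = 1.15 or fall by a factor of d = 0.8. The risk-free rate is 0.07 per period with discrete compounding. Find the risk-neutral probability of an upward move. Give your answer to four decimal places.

Risk-neutral probability p = (1 + 0.07 − 0.8)/(1.15 − 0.8) = 0.2700/0.3500 = 0.7714

p = 0.7714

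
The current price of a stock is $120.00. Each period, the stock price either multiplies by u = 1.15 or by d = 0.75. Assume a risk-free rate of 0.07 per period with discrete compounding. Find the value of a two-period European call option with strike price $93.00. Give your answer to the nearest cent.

$39.66

Risk-neutral probability p = (1 + 0.07 − 0.75)/(1.15 − 0.75) = 0.3200/0.4000 = 0.8000
Terminal stock prices: S_uu = 158.7, S_ud = 103.5, S_dd = 67.5
Terminal payoffs (S − K): max(65.7, 0) = 65.7, max(10.5, 0) = 10.5, max(-25.5, 0) = 0
Node u (S = 138): V_u = 1/1.07·[0.8000·65.7000 + 0.2000·10.5000] = 51.0841
Node d (S = 90): V_d = 1/1.07·[0.8000·10.5000 + 0.2000·0.0000] = 7.8505
Node 0 (S = 120): V_0 = 1/1.07·[0.8000·51.0841 + 0.2000·7.8505] = 39.6611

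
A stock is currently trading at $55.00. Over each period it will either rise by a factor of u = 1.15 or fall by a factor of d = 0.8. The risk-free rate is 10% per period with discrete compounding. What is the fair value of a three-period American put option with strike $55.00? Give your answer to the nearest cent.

$1.87

Risk-neutral probability p = (1 + 0.1 − 0.8)/(1.15 − 0.8) = 0.3000/0.3500 = 0.8571
Terminal stock prices: S_uuu = 83.65, S_uud = 58.19, S_udd = 40.48, S_ddd = 28.16
Terminal payoffs (K − S): max(-28.65, 0) = 0, max(-3.19, 0) = 0, max(14.52, 0) = 14.52, max(26.84, 0) = 26.84
Node uu (S = 72.74): continuation = 1/1.1·[0.8571·0.0000 + 0.1429·0.0000] = 0.0000; exercise value = 0.0000 ≤ continuation, so V_uu = 0.0000
Node ud (S = 50.6): continuation = 1/1.1·[0.8571·0.0000 + 0.1429·14.5200] = 1.8857; exercise value = 4.4000 > continuation, so V_ud = 4.4000 (exercise)
Node dd (S = 35.2): continuation = 1/1.1·[0.8571·14.5200 + 0.1429·26.8400] = 14.8000; exercise value = 19.8000 > continuation, so V_dd = 19.8000 (exercise)
Node u (S = 63.25): continuation = 1/1.1·[0.8571·0.0000 + 0.1429·4.4000] = 0.5714; exercise value = 0.0000 ≤ continuation, so V_u = 0.5714
Node d (S = 44): continuation = 1/1.1·[0.8571·4.4000 + 0.1429·19.8000] = 6.0000; exercise value = 11.0000 > continuation, so V_d = 11.0000 (exercise)
Node 0 (S = 55): continuation = 1/1.1·[0.8571·0.5714 + 0.1429·11.0000] = 1.8738; exercise value = 0.0000 ≤ continuation, so V_0 = 1.8738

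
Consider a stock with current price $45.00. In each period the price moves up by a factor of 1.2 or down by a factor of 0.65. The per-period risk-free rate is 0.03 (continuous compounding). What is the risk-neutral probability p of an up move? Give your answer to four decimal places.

p = 0.6917

Risk-neutral probability p = (e^0.03 − 0.65)/(1.2 − 0.65) = 0.3805/0.5500 = 0.6917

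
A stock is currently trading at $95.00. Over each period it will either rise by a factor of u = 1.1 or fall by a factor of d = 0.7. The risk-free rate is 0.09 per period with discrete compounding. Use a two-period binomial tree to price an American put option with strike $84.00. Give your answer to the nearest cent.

$0.62

Risk-neutral probability p = (1 + 0.09 − 0.7)/(1.1 − 0.7) = 0.3900/0.4000 = 0.9750
Terminal stock prices: S_uu = 115, S_ud = 73.15, S_dd = 46.55
Terminal payoffs (K − S): max(-30.95, 0) = 0, max(10.85, 0) = 10.85, max(37.45, 0) = 37.45
Node u (S = 104.5): continuation = 1/1.09·[0.9750·0.0000 + 0.0250·10.8500] = 0.2489; exercise value = 0.0000 ≤ continuation, so V_u = 0.2489
Node d (S = 66.5): continuation = 1/1.09·[0.9750·10.8500 + 0.0250·37.4500] = 10.5642; exercise value = 17.5000 > continuation, so V_d = 17.5000 (exercise)
Node 0 (S = 95): continuation = 1/1.09·[0.9750·0.2489 + 0.0250·17.5000] = 0.6240; exercise value = 0.0000 ≤ continuation, so V_0 = 0.6240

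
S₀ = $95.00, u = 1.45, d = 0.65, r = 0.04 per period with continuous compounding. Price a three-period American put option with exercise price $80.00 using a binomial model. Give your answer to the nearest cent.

$14.57

Risk-neutral probability p = (e^0.04 − 0.65)/(1.45 − 0.65) = 0.3908/0.8000 = 0.4885
Terminal stock prices: S_uuu = 289.6, S_uud = 129.8, S_udd = 58.2, S_ddd = 26.09
Terminal payoffs (K − S): max(-209.6, 0) = 0, max(-49.83, 0) = 0, max(21.8, 0) = 21.8, max(53.91, 0) = 53.91
Node uu (S = 199.7): continuation = e^(−0.04)·[0.4885·0.0000 + 0.5115·0.0000] = 0.0000; exercise value = 0.0000 ≤ continuation, so V_uu = 0.0000
Node ud (S = 89.54): continuation = e^(−0.04)·[0.4885·0.0000 + 0.5115·21.8006] = 10.7135; exercise value = 0.0000 ≤ continuation, so V_ud = 10.7135
Node dd (S = 40.14): continuation = e^(−0.04)·[0.4885·21.8006 + 0.5115·53.9106] = 36.7257; exercise value = 39.8625 > continuation, so V_dd = 39.8625 (exercise)
Node u (S = 137.8): continuation = e^(−0.04)·[0.4885·0.0000 + 0.5115·10.7135] = 5.2649; exercise value = 0.0000 ≤ continuation, so V_u = 5.2649
Node d (S = 61.75): continuation = e^(−0.04)·[0.4885·10.7135 + 0.5115·39.8625] = 24.6181; exercise value = 18.2500 ≤ continuation, so V_d = 24.6181
Node 0 (S = 95): continuation = e^(−0.04)·[0.4885·5.2649 + 0.5115·24.6181] = 14.5693; exercise value = 0.0000 ≤ continuation, so V_0 = 14.5693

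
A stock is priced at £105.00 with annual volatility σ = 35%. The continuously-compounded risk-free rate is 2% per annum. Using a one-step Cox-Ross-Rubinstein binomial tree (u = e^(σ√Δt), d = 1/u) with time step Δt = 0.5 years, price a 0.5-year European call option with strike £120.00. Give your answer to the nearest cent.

£6.58

CRR parameters: u = e^(σ√Δt) = e^(0.35·√0.5) = 1.2808, d = 1/u = 0.7808
Per-period rate: rΔt = 0.02·0.5 = 0.01, so R = e^0.01 = 1.0101
Risk-neutral probability p = (e^0.01 − 0.7808)/(1.2808 − 0.7808) = 0.2293/0.5000 = 0.4585
Terminal stock prices: S_u = 134.5, S_d = 81.98
Terminal payoffs (S − K): max(14.48, 0) = 14.48, max(-38.02, 0) = 0
Node 0 (S = 105): V_0 = e^(−0.01)·[0.4585·14.4843 + 0.5415·0.0000] = 6.5756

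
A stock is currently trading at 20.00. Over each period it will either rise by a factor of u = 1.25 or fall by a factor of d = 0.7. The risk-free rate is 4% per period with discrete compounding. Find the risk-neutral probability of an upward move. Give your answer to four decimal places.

p = 0.6182

Risk-neutral probability p = (1 + 0.04 − 0.7)/(1.25 − 0.7) = 0.3400/0.5500 = 0.6182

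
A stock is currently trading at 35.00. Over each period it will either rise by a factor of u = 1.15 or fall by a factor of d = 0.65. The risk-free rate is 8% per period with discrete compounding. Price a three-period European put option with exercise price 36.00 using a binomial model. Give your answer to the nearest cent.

2.28

Risk-neutral probability p = (1 + 0.08 − 0.65)/(1.15 − 0.65) = 0.4300/0.5000 = 0.8600
Terminal stock prices: S_uuu = 53.23, S_uud = 30.09, S_udd = 17.01, S_ddd = 9.612
Terminal payoffs (K − S): max(-17.23, 0) = 0, max(5.913, 0) = 5.913, max(18.99, 0) = 18.99, max(26.39, 0) = 26.39
Node uu (S = 46.29): V_uu = 1/1.08·[0.8600·0.0000 + 0.1400·5.9131] = 0.7665
Node ud (S = 26.16): V_ud = 1/1.08·[0.8600·5.9131 + 0.1400·18.9944] = 7.1708
Node dd (S = 14.79): V_dd = 1/1.08·[0.8600·18.9944 + 0.1400·26.3881] = 18.5458
Node u (S = 40.25): V_u = 1/1.08·[0.8600·0.7665 + 0.1400·7.1708] = 1.5399
Node d (S = 22.75): V_d = 1/1.08·[0.8600·7.1708 + 0.1400·18.5458] = 8.1142
Node 0 (S = 35): V_0 = 1/1.08·[0.8600·1.5399 + 0.1400·8.1142] = 2.2781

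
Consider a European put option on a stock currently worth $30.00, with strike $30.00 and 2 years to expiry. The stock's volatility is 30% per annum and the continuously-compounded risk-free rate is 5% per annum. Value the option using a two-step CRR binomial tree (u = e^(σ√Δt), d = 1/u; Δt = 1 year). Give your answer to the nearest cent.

$2.94

CRR parameters: u = e^(σ√Δt) = e^(0.3·√1) = 1.3499, d = 1/u = 0.7408
Per-period rate: rΔt = 0.05·1 = 0.05, so R = e^0.05 = 1.0513
Risk-neutral probability p = (e^0.05 − 0.7408)/(1.3499 − 0.7408) = 0.3105/0.6090 = 0.5097
Terminal stock prices: S_uu = 54.66, S_ud = 30, S_dd = 16.46
Terminal payoffs (K − S): max(-24.66, 0) = 0, max(0, 0) = 0, max(13.54, 0) = 13.54
Node u (S = 40.5): V_u = e^(−0.05)·[0.5097·0.0000 + 0.4903·0.0000] = 0.0000
Node d (S = 22.22): V_d = e^(−0.05)·[0.5097·0.0000 + 0.4903·13.5357] = 6.3123
Node 0 (S = 30): V_0 = e^(−0.05)·[0.5097·0.0000 + 0.4903·6.3123] = 2.9438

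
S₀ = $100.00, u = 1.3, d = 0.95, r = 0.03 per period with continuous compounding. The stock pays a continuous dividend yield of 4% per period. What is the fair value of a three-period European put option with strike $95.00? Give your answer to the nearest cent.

Per-period risk-free factor R = e^0.03 = 1.0305; dividend-adjusted growth = e^(0.03−0.04) = 0.9900.
Risk-neutral probability p = (0.9900 − 0.95)/(1.3 − 0.95) = 0.0400/0.3500 = 0.1144
Terminal stock prices: S_uuu = 219.7, S_uud = 160.6, S_udd = 117.3, S_ddd = 85.74
Terminal payoffs (K − S): max(-124.7, 0) = 0, max(-65.55, 0) = 0, max(-22.33, 0) = 0, max(9.263, 0) = 9.263
Node uu (S = 169): V_uu = e^(−0.03)·[0.1144·0.0000 + 0.8856·0.0000] = 0.0000
Node ud (S = 123.5): V_ud = e^(−0.03)·[0.1144·0.0000 + 0.8856·0.0000] = 0.0000
Node dd (S = 90.25): V_dd = e^(−0.03)·[0.1144·0.0000 + 0.8856·9.2625] = 7.9602
Node u (S = 130): V_u = e^(−0.03)·[0.1144·0.0000 + 0.8856·0.0000] = 0.0000
Node d (S = 95): V_d = e^(−0.03)·[0.1144·0.0000 + 0.8856·7.9602] = 6.8410
Node 0 (S = 100): V_0 = e^(−0.03)·[0.1144·0.0000 + 0.8856·6.8410] = 5.8791

$5.88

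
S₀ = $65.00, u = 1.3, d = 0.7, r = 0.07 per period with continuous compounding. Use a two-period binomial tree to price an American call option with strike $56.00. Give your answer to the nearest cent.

Risk-neutral probability p = (e^0.07 − 0.7)/(1.3 − 0.7) = 0.3725/0.6000 = 0.6208
Terminal stock prices: S_uu = 109.9, S_ud = 59.15, S_dd = 31.85
Terminal payoffs (S − K): max(53.85, 0) = 53.85, max(3.15, 0) = 3.15, max(-24.15, 0) = 0
Node u (S = 84.5): continuation = e^(−0.07)·[0.6208·53.8500 + 0.3792·3.1500] = 32.2859; exercise value = 28.5000 ≤ continuation, so V_u = 32.2859
Node d (S = 45.5): continuation = e^(−0.07)·[0.6208·3.1500 + 0.3792·0.0000] = 1.8235; exercise value = 0.0000 ≤ continuation, so V_d = 1.8235
Node 0 (S = 65): continuation = e^(−0.07)·[0.6208·32.2859 + 0.3792·1.8235] = 19.3341; exercise value = 9.0000 ≤ continuation, so V_0 = 19.3341

$19.33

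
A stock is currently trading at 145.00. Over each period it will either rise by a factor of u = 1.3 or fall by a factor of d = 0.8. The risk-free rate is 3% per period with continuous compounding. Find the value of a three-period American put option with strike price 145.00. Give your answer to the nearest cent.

20.25

Risk-neutral probability p = (e^0.03 − 0.8)/(1.3 − 0.8) = 0.2305/0.5000 = 0.4609
Terminal stock prices: S_uuu = 318.6, S_uud = 196, S_udd = 120.6, S_ddd = 74.24
Terminal payoffs (K − S): max(-173.6, 0) = 0, max(-51.04, 0) = 0, max(24.36, 0) = 24.36, max(70.76, 0) = 70.76
Node uu (S = 245.1): continuation = e^(−0.03)·[0.4609·0.0000 + 0.5391·0.0000] = 0.0000; exercise value = 0.0000 ≤ continuation, so V_uu = 0.0000
Node ud (S = 150.8): continuation = e^(−0.03)·[0.4609·0.0000 + 0.5391·24.3600] = 12.7441; exercise value = 0.0000 ≤ continuation, so V_ud = 12.7441
Node dd (S = 92.8): continuation = e^(−0.03)·[0.4609·24.3600 + 0.5391·70.7600] = 47.9146; exercise value = 52.2000 > continuation, so V_dd = 52.2000 (exercise)
Node u (S = 188.5): continuation = e^(−0.03)·[0.4609·0.0000 + 0.5391·12.7441] = 6.6672; exercise value = 0.0000 ≤ continuation, so V_u = 6.6672
Node d (S = 116): continuation = e^(−0.03)·[0.4609·12.7441 + 0.5391·52.2000] = 33.0092; exercise value = 29.0000 ≤ continuation, so V_d = 33.0092
Node 0 (S = 145): continuation = e^(−0.03)·[0.4609·6.6672 + 0.5391·33.0092] = 20.2512; exercise value = 0.0000 ≤ continuation, so V_0 = 20.2512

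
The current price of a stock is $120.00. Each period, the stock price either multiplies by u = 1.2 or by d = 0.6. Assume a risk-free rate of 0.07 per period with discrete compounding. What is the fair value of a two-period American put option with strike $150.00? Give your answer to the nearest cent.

Risk-neutral probability p = (1 + 0.07 − 0.6)/(1.2 − 0.6) = 0.4700/0.6000 = 0.7833
Terminal stock prices: S_uu = 172.8, S_ud = 86.4, S_dd = 43.2
Terminal payoffs (K − S): max(-22.8, 0) = 0, max(63.6, 0) = 63.6, max(106.8, 0) = 106.8
Node u (S = 144): continuation = 1/1.07·[0.7833·0.0000 + 0.2167·63.6000] = 12.8785; exercise value = 6.0000 ≤ continuation, so V_u = 12.8785
Node d (S = 72): continuation = 1/1.07·[0.7833·63.6000 + 0.2167·106.8000] = 68.1869; exercise value = 78.0000 > continuation, so V_d = 78.0000 (exercise)
Node 0 (S = 120): continuation = 1/1.07·[0.7833·12.8785 + 0.2167·78.0000] = 25.2226; exercise value = 30.0000 > continuation, so V_0 = 30.0000 (exercise)

$30.00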